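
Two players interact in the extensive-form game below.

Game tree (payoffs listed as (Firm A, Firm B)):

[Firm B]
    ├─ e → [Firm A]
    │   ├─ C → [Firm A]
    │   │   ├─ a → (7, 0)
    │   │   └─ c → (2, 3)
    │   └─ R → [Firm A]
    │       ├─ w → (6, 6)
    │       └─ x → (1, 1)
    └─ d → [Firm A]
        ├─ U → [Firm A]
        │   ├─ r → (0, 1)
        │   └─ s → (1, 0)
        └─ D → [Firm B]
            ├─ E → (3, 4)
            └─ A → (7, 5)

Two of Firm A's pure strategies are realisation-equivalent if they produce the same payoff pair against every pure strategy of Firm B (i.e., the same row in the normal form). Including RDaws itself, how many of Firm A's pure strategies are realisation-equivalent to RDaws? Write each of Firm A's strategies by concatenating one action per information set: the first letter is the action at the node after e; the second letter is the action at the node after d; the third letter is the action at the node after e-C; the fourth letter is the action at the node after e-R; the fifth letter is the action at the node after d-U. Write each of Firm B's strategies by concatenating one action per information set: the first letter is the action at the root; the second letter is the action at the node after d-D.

4

Row for RDaws (columns eE, eA, dE, dA): (6,6) (6,6) (3,4) (7,5).
Under RDaws, Firm A's choice at the node after e-C and at the node after d-U can never be reached regardless of what Firm B does, so varying those choices leaves every outcome unchanged.
Holding the reachable choices fixed and varying the unreachable ones freely already gives 2 × 2 = 4 equivalent strategies.
No other strategy reproduces this row, so those 4 are the full class: RDawr, RDaws, RDcwr, RDcws.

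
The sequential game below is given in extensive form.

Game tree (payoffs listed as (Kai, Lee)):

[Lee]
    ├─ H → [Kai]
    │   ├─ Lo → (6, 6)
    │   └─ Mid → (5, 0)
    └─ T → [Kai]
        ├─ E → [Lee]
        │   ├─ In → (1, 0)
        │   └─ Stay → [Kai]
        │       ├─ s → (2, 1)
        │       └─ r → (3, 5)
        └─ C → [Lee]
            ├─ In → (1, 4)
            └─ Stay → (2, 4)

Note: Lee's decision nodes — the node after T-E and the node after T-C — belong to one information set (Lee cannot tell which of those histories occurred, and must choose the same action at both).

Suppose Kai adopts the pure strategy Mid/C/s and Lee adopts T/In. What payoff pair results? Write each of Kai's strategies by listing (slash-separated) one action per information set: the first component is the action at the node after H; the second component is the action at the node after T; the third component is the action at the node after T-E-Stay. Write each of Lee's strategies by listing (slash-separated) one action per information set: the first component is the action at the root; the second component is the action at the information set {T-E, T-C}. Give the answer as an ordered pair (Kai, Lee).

Trace the play path from the root:
  Lee plays T
  Kai plays C at [T]
  Lee plays In at [T-C]
→ terminal payoff (1, 4).
(Kai's choice at the node after H is never reached on this path, so it doesn't affect the outcome.)

(1, 4)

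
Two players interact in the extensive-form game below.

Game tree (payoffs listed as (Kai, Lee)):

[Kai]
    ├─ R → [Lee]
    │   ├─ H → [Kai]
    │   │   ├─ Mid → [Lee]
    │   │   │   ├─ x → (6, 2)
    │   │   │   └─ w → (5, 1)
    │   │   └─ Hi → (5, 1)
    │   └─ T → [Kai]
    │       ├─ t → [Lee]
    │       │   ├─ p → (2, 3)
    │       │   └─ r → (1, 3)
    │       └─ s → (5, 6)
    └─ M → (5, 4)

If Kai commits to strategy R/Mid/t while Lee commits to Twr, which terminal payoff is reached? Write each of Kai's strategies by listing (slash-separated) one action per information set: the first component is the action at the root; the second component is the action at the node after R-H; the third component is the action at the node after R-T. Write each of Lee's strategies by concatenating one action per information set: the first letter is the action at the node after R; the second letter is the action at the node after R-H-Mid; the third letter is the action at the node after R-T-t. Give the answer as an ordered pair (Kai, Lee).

Trace the play path from the root:
  Kai plays R
  Lee plays T at [R]
  Kai plays t at [R-T]
  Lee plays r at [R-T-t]
→ terminal payoff (1, 3).
(Kai's choice at the node after R-H is never reached on this path, so it doesn't affect the outcome.)

(1, 3)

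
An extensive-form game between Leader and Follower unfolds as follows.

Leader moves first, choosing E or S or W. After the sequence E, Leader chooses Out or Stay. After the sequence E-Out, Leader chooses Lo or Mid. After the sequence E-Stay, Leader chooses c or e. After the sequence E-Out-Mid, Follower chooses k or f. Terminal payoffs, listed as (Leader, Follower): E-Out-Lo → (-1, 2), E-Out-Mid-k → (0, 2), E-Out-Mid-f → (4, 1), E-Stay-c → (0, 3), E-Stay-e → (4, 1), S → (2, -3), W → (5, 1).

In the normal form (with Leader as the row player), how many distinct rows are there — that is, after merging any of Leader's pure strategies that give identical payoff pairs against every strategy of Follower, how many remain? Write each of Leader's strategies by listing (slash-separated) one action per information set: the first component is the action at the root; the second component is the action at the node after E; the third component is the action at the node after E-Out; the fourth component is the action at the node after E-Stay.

6

Leader has 24 pure strategies: E/Out/Lo/c, E/Out/Lo/e, E/Out/Mid/c, E/Out/Mid/e, E/Stay/Lo/c, E/Stay/Lo/e, E/Stay/Mid/c, E/Stay/Mid/e, S/Out/Lo/c, S/Out/Lo/e, S/Out/Mid/c, S/Out/Mid/e, S/Stay/Lo/c, S/Stay/Lo/e, S/Stay/Mid/c, S/Stay/Mid/e, W/Out/Lo/c, W/Out/Lo/e, W/Out/Mid/c, W/Out/Mid/e, W/Stay/Lo/c, W/Stay/Lo/e, W/Stay/Mid/c, W/Stay/Mid/e. Columns: k, f.
{E/Out/Lo/c, E/Out/Lo/e} → row (-1,2) (-1,2)
{E/Out/Mid/c, E/Out/Mid/e} → row (0,2) (4,1)
{E/Stay/Lo/c, E/Stay/Mid/c} → row (0,3) (0,3)
{E/Stay/Lo/e, E/Stay/Mid/e} → row (4,1) (4,1)
{S/Out/Lo/c, S/Out/Lo/e, S/Out/Mid/c, S/Out/Mid/e, S/Stay/Lo/c, S/Stay/Lo/e, S/Stay/Mid/c, S/Stay/Mid/e} → row (2,-3) (2,-3)
{W/Out/Lo/c, W/Out/Lo/e, W/Out/Mid/c, W/Out/Mid/e, W/Stay/Lo/c, W/Stay/Lo/e, W/Stay/Mid/c, W/Stay/Mid/e} → row (5,1) (5,1)
That's 6 distinct rows out of 24 strategies.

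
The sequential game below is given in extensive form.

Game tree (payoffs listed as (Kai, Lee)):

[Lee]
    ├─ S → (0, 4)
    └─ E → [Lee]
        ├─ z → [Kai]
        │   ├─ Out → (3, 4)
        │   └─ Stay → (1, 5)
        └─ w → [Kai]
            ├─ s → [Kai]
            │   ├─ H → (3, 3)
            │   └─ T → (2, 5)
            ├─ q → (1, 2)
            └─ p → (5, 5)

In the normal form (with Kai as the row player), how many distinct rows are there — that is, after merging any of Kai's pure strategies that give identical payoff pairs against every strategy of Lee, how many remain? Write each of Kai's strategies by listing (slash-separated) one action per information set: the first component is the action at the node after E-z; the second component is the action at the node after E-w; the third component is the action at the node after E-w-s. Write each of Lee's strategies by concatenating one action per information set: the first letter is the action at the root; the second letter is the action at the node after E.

Kai has 12 pure strategies: Out/s/H, Out/s/T, Out/q/H, Out/q/T, Out/p/H, Out/p/T, Stay/s/H, Stay/s/T, Stay/q/H, Stay/q/T, Stay/p/H, Stay/p/T. Columns: Sz, Sw, Ez, Ew.
{Out/s/H} → row (0,4) (0,4) (3,4) (3,3)
{Out/s/T} → row (0,4) (0,4) (3,4) (2,5)
{Out/q/H, Out/q/T} → row (0,4) (0,4) (3,4) (1,2)
{Out/p/H, Out/p/T} → row (0,4) (0,4) (3,4) (5,5)
{Stay/s/H} → row (0,4) (0,4) (1,5) (3,3)
{Stay/s/T} → row (0,4) (0,4) (1,5) (2,5)
{Stay/q/H, Stay/q/T} → row (0,4) (0,4) (1,5) (1,2)
{Stay/p/H, Stay/p/T} → row (0,4) (0,4) (1,5) (5,5)
That's 8 distinct rows out of 12 strategies.

8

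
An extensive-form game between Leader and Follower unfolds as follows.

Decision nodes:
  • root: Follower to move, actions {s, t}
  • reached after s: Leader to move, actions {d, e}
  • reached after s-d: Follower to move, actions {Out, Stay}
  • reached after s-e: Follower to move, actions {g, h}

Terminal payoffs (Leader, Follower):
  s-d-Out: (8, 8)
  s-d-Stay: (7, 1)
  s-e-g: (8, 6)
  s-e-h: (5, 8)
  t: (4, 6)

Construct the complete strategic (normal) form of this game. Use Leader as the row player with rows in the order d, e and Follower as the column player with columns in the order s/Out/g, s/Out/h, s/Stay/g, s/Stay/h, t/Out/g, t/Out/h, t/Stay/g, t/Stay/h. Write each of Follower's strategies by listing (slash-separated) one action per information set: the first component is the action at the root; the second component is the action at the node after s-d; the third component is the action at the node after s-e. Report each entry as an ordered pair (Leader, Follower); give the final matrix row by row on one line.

Row d: s/Out/g→(8,8), s/Out/h→(8,8), s/Stay/g→(7,1), s/Stay/h→(7,1), t/Out/g→(4,6), t/Out/h→(4,6), t/Stay/g→(4,6), t/Stay/h→(4,6)
Row e: s/Out/g→(8,6), s/Out/h→(5,8), s/Stay/g→(8,6), s/Stay/h→(5,8), t/Out/g→(4,6), t/Out/h→(4,6), t/Stay/g→(4,6), t/Stay/h→(4,6)

d: (8,8) (8,8) (7,1) (7,1) (4,6) (4,6) (4,6) (4,6) | e: (8,6) (5,8) (8,6) (5,8) (4,6) (4,6) (4,6) (4,6)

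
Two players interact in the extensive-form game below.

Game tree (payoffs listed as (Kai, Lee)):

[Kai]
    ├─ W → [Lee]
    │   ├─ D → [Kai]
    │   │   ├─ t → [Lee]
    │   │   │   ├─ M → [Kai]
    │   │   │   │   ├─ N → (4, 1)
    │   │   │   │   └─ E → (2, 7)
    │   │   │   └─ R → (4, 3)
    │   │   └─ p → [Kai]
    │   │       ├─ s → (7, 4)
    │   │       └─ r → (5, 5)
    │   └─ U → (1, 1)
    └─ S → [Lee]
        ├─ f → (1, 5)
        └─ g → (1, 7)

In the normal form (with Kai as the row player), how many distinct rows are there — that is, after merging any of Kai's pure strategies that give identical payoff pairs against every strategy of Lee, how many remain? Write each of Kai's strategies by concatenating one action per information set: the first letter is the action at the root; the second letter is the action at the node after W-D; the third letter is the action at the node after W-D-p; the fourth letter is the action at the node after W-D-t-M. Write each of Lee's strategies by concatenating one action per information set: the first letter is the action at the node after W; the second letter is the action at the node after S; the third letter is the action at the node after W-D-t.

Kai has 16 pure strategies: WtsN, WtsE, WtrN, WtrE, WpsN, WpsE, WprN, WprE, StsN, StsE, StrN, StrE, SpsN, SpsE, SprN, SprE. Columns: DfM, DfR, DgM, DgR, UfM, UfR, UgM, UgR.
{WtsN, WtrN} → row (4,1) (4,3) (4,1) (4,3) (1,1) (1,1) (1,1) (1,1)
{WtsE, WtrE} → row (2,7) (4,3) (2,7) (4,3) (1,1) (1,1) (1,1) (1,1)
{WpsN, WpsE} → row (7,4) (7,4) (7,4) (7,4) (1,1) (1,1) (1,1) (1,1)
{WprN, WprE} → row (5,5) (5,5) (5,5) (5,5) (1,1) (1,1) (1,1) (1,1)
{StsN, StsE, StrN, StrE, SpsN, SpsE, SprN, SprE} → row (1,5) (1,5) (1,7) (1,7) (1,5) (1,5) (1,7) (1,7)
That's 5 distinct rows out of 16 strategies.

5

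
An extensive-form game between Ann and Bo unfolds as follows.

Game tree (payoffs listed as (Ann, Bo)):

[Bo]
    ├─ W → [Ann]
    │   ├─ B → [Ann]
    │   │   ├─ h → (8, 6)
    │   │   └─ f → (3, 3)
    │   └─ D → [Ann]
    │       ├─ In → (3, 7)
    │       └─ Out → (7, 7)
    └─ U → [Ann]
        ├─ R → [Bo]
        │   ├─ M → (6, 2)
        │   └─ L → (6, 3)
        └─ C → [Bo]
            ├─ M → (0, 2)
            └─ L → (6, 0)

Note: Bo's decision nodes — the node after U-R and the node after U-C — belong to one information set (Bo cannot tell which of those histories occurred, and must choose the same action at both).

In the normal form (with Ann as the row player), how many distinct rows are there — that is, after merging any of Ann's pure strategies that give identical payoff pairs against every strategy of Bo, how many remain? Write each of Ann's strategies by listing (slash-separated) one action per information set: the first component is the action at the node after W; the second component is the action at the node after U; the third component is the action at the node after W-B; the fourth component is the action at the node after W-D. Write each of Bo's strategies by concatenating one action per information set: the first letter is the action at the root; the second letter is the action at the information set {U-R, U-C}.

8

Ann has 16 pure strategies: B/R/h/In, B/R/h/Out, B/R/f/In, B/R/f/Out, B/C/h/In, B/C/h/Out, B/C/f/In, B/C/f/Out, D/R/h/In, D/R/h/Out, D/R/f/In, D/R/f/Out, D/C/h/In, D/C/h/Out, D/C/f/In, D/C/f/Out. Columns: WM, WL, UM, UL.
{B/R/h/In, B/R/h/Out} → row (8,6) (8,6) (6,2) (6,3)
{B/R/f/In, B/R/f/Out} → row (3,3) (3,3) (6,2) (6,3)
{B/C/h/In, B/C/h/Out} → row (8,6) (8,6) (0,2) (6,0)
{B/C/f/In, B/C/f/Out} → row (3,3) (3,3) (0,2) (6,0)
{D/R/h/In, D/R/f/In} → row (3,7) (3,7) (6,2) (6,3)
{D/R/h/Out, D/R/f/Out} → row (7,7) (7,7) (6,2) (6,3)
{D/C/h/In, D/C/f/In} → row (3,7) (3,7) (0,2) (6,0)
{D/C/h/Out, D/C/f/Out} → row (7,7) (7,7) (0,2) (6,0)
That's 8 distinct rows out of 16 strategies.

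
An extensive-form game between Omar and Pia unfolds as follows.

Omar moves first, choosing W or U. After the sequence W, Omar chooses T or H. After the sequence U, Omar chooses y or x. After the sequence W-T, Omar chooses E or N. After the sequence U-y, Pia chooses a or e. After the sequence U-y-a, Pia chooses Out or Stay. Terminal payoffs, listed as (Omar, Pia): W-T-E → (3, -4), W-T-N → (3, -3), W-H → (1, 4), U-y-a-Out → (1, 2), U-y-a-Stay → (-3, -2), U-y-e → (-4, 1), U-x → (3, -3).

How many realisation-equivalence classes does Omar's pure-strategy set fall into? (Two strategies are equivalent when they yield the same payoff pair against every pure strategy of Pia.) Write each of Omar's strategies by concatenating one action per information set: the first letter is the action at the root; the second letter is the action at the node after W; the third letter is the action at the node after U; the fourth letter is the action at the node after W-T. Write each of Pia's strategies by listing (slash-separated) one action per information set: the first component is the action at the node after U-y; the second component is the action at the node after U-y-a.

Omar has 16 pure strategies: WTyE, WTyN, WTxE, WTxN, WHyE, WHyN, WHxE, WHxN, UTyE, UTyN, UTxE, UTxN, UHyE, UHyN, UHxE, UHxN. Columns: a/Out, a/Stay, e/Out, e/Stay.
{WTyE, WTxE} → row (3,-4) (3,-4) (3,-4) (3,-4)
{WTyN, WTxN, UTxE, UTxN, UHxE, UHxN} → row (3,-3) (3,-3) (3,-3) (3,-3)
{WHyE, WHyN, WHxE, WHxN} → row (1,4) (1,4) (1,4) (1,4)
{UTyE, UTyN, UHyE, UHyN} → row (1,2) (-3,-2) (-4,1) (-4,1)
That's 4 distinct rows out of 16 strategies.

4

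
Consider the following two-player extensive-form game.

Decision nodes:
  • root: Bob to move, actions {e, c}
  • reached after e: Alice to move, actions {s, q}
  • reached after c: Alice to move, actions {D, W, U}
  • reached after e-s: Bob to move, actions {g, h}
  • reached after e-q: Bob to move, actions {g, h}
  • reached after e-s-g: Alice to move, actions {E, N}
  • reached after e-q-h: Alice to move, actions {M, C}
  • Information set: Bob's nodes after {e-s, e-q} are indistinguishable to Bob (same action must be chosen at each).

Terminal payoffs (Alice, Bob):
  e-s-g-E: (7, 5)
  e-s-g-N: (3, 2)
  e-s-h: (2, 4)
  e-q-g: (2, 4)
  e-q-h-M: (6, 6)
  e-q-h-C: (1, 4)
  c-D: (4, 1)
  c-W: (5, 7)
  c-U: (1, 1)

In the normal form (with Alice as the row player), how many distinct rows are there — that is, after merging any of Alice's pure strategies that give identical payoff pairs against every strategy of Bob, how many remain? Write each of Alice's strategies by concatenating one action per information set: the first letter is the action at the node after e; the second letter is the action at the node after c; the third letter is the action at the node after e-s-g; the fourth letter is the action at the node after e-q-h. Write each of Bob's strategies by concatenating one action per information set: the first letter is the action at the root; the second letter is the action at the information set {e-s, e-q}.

Alice has 24 pure strategies: sDEM, sDEC, sDNM, sDNC, sWEM, sWEC, sWNM, sWNC, sUEM, sUEC, sUNM, sUNC, qDEM, qDEC, qDNM, qDNC, qWEM, qWEC, qWNM, qWNC, qUEM, qUEC, qUNM, qUNC. Columns: eg, eh, cg, ch.
{sDEM, sDEC} → row (7,5) (2,4) (4,1) (4,1)
{sDNM, sDNC} → row (3,2) (2,4) (4,1) (4,1)
{sWEM, sWEC} → row (7,5) (2,4) (5,7) (5,7)
{sWNM, sWNC} → row (3,2) (2,4) (5,7) (5,7)
{sUEM, sUEC} → row (7,5) (2,4) (1,1) (1,1)
{sUNM, sUNC} → row (3,2) (2,4) (1,1) (1,1)
{qDEM, qDNM} → row (2,4) (6,6) (4,1) (4,1)
{qDEC, qDNC} → row (2,4) (1,4) (4,1) (4,1)
{qWEM, qWNM} → row (2,4) (6,6) (5,7) (5,7)
{qWEC, qWNC} → row (2,4) (1,4) (5,7) (5,7)
{qUEM, qUNM} → row (2,4) (6,6) (1,1) (1,1)
{qUEC, qUNC} → row (2,4) (1,4) (1,1) (1,1)
That's 12 distinct rows out of 24 strategies.

12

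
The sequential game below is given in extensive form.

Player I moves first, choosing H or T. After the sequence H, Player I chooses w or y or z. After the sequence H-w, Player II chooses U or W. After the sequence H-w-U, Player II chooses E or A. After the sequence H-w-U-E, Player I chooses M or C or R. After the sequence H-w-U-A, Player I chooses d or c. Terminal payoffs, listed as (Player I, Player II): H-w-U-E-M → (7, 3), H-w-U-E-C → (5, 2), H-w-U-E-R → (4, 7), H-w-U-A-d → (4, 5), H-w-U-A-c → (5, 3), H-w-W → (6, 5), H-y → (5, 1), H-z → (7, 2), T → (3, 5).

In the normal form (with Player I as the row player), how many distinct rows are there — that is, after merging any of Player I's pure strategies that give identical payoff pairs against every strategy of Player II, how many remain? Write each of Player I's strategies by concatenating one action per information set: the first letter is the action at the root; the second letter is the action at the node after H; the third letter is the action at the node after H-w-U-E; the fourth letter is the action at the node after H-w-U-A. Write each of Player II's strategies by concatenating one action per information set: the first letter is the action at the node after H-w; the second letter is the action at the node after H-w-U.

Player I has 36 pure strategies: HwMd, HwMc, HwCd, HwCc, HwRd, HwRc, HyMd, HyMc, HyCd, HyCc, HyRd, HyRc, HzMd, HzMc, HzCd, HzCc, HzRd, HzRc, TwMd, TwMc, TwCd, TwCc, TwRd, TwRc, TyMd, TyMc, TyCd, TyCc, TyRd, TyRc, TzMd, TzMc, TzCd, TzCc, TzRd, TzRc. Columns: UE, UA, WE, WA.
{HwMd} → row (7,3) (4,5) (6,5) (6,5)
{HwMc} → row (7,3) (5,3) (6,5) (6,5)
{HwCd} → row (5,2) (4,5) (6,5) (6,5)
{HwCc} → row (5,2) (5,3) (6,5) (6,5)
{HwRd} → row (4,7) (4,5) (6,5) (6,5)
{HwRc} → row (4,7) (5,3) (6,5) (6,5)
{HyMd, HyMc, HyCd, HyCc, HyRd, HyRc} → row (5,1) (5,1) (5,1) (5,1)
{HzMd, HzMc, HzCd, HzCc, HzRd, HzRc} → row (7,2) (7,2) (7,2) (7,2)
{TwMd, TwMc, TwCd, TwCc, TwRd, TwRc, TyMd, TyMc, TyCd, TyCc, TyRd, TyRc, TzMd, TzMc, TzCd, TzCc, TzRd, TzRc} → row (3,5) (3,5) (3,5) (3,5)
That's 9 distinct rows out of 36 strategies.

9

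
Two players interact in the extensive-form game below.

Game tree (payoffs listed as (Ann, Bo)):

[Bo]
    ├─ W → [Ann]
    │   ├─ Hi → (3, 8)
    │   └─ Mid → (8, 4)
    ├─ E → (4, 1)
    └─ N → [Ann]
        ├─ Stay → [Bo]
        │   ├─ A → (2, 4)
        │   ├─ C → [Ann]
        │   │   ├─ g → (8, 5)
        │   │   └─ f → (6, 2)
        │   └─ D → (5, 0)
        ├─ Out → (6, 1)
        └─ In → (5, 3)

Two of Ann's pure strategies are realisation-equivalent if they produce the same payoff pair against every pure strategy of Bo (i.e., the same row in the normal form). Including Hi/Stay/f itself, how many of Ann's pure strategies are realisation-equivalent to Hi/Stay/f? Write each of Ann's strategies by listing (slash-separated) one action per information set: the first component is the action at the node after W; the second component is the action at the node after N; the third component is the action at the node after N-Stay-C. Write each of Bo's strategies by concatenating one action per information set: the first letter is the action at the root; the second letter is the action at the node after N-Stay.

1

Row for Hi/Stay/f (columns WA, WC, WD, EA, EC, ED, NA, NC, ND): (3,8) (3,8) (3,8) (4,1) (4,1) (4,1) (2,4) (6,2) (5,0).
Every one of Ann's information sets is on the play path for some reply by Bo when Ann follows Hi/Stay/f.
Changing the action at any of them therefore changes at least one column, so only Hi/Stay/f itself gives this row.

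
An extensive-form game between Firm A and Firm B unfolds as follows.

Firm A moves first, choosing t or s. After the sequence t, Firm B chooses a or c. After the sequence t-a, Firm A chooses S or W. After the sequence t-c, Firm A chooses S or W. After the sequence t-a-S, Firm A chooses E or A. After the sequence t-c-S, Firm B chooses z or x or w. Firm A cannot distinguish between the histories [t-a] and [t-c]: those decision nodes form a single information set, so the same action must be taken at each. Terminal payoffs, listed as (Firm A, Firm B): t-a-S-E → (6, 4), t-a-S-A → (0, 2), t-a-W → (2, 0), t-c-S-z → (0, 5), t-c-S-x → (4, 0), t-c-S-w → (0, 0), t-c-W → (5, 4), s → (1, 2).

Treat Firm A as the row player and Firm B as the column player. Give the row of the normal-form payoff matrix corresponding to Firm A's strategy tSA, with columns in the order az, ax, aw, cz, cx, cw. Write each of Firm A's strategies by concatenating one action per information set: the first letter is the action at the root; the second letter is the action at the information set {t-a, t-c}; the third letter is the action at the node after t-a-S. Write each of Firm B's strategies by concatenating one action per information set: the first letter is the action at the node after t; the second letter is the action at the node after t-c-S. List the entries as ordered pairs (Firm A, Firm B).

(0,2) (0,2) (0,2) (0,5) (4,0) (0,0)

vs az: Firm A plays t → Firm B plays a at [t] → Firm A plays S at [t-a] → Firm A plays A at [t-a-S] → (0, 2)
vs ax: Firm A plays t → Firm B plays a at [t] → Firm A plays S at [t-a] → Firm A plays A at [t-a-S] → (0, 2)
vs aw: Firm A plays t → Firm B plays a at [t] → Firm A plays S at [t-a] → Firm A plays A at [t-a-S] → (0, 2)
vs cz: Firm A plays t → Firm B plays c at [t] → Firm A plays S at [t-c] → Firm B plays z at [t-c-S] → (0, 5)
vs cx: Firm A plays t → Firm B plays c at [t] → Firm A plays S at [t-c] → Firm B plays x at [t-c-S] → (4, 0)
vs cw: Firm A plays t → Firm B plays c at [t] → Firm A plays S at [t-c] → Firm B plays w at [t-c-S] → (0, 0)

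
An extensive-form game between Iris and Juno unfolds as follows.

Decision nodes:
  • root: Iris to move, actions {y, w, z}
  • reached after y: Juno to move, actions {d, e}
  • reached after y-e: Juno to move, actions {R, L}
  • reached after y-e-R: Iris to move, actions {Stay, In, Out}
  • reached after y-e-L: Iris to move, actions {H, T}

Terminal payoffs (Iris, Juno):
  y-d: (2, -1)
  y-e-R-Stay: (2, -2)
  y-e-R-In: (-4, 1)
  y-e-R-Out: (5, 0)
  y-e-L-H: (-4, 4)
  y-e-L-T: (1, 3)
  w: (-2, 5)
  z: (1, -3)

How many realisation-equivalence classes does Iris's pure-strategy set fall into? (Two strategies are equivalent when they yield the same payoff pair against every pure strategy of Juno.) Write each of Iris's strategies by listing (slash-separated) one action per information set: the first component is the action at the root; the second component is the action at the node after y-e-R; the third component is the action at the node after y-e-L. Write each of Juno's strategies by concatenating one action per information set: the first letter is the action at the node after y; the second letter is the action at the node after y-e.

Iris has 18 pure strategies: y/Stay/H, y/Stay/T, y/In/H, y/In/T, y/Out/H, y/Out/T, w/Stay/H, w/Stay/T, w/In/H, w/In/T, w/Out/H, w/Out/T, z/Stay/H, z/Stay/T, z/In/H, z/In/T, z/Out/H, z/Out/T. Columns: dR, dL, eR, eL.
{y/Stay/H} → row (2,-1) (2,-1) (2,-2) (-4,4)
{y/Stay/T} → row (2,-1) (2,-1) (2,-2) (1,3)
{y/In/H} → row (2,-1) (2,-1) (-4,1) (-4,4)
{y/In/T} → row (2,-1) (2,-1) (-4,1) (1,3)
{y/Out/H} → row (2,-1) (2,-1) (5,0) (-4,4)
{y/Out/T} → row (2,-1) (2,-1) (5,0) (1,3)
{w/Stay/H, w/Stay/T, w/In/H, w/In/T, w/Out/H, w/Out/T} → row (-2,5) (-2,5) (-2,5) (-2,5)
{z/Stay/H, z/Stay/T, z/In/H, z/In/T, z/Out/H, z/Out/T} → row (1,-3) (1,-3) (1,-3) (1,-3)
That's 8 distinct rows out of 18 strategies.

8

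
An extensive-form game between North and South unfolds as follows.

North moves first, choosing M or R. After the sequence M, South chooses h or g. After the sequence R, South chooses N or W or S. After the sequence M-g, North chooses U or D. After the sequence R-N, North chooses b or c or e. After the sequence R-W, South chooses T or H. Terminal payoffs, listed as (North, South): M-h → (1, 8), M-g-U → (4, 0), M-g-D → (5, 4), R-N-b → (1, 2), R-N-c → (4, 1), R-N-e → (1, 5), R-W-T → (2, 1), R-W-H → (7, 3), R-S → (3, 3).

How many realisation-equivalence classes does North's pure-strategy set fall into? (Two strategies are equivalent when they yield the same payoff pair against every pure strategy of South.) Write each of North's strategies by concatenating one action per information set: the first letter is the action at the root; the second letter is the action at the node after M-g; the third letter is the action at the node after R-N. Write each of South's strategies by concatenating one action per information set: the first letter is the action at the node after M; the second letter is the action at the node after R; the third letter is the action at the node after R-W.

5

North has 12 pure strategies: MUb, MUc, MUe, MDb, MDc, MDe, RUb, RUc, RUe, RDb, RDc, RDe. Columns: hNT, hNH, hWT, hWH, hST, hSH, gNT, gNH, gWT, gWH, gST, gSH.
{MUb, MUc, MUe} → row (1,8) (1,8) (1,8) (1,8) (1,8) (1,8) (4,0) (4,0) (4,0) (4,0) (4,0) (4,0)
{MDb, MDc, MDe} → row (1,8) (1,8) (1,8) (1,8) (1,8) (1,8) (5,4) (5,4) (5,4) (5,4) (5,4) (5,4)
{RUb, RDb} → row (1,2) (1,2) (2,1) (7,3) (3,3) (3,3) (1,2) (1,2) (2,1) (7,3) (3,3) (3,3)
{RUc, RDc} → row (4,1) (4,1) (2,1) (7,3) (3,3) (3,3) (4,1) (4,1) (2,1) (7,3) (3,3) (3,3)
{RUe, RDe} → row (1,5) (1,5) (2,1) (7,3) (3,3) (3,3) (1,5) (1,5) (2,1) (7,3) (3,3) (3,3)
That's 5 distinct rows out of 12 strategies.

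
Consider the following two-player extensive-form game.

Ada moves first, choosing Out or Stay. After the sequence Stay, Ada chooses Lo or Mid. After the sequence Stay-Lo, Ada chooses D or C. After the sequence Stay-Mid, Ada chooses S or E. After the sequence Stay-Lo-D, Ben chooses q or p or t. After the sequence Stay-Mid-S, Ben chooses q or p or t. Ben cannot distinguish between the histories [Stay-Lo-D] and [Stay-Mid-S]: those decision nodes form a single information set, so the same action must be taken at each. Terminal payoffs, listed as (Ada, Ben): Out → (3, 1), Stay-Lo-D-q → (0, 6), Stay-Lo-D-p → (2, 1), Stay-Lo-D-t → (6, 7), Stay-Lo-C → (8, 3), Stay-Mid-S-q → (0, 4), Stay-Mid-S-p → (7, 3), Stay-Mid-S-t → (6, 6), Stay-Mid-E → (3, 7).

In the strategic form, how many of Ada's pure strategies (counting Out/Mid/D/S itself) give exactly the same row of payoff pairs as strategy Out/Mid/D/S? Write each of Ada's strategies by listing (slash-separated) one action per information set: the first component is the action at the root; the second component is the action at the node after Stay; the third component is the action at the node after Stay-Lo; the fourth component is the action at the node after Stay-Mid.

Row for Out/Mid/D/S (columns q, p, t): (3,1) (3,1) (3,1).
Under Out/Mid/D/S, Ada's choice at the node after Stay and at the node after Stay-Lo and at the node after Stay-Mid can never be reached regardless of what Ben does, so varying those choices leaves every outcome unchanged.
Holding the reachable choices fixed and varying the unreachable ones freely already gives 2 × 2 × 2 = 8 equivalent strategies.
No other strategy reproduces this row, so those 8 are the full class: Out/Lo/D/S, Out/Lo/D/E, Out/Lo/C/S, Out/Lo/C/E, Out/Mid/D/S, Out/Mid/D/E, Out/Mid/C/S, Out/Mid/C/E.

8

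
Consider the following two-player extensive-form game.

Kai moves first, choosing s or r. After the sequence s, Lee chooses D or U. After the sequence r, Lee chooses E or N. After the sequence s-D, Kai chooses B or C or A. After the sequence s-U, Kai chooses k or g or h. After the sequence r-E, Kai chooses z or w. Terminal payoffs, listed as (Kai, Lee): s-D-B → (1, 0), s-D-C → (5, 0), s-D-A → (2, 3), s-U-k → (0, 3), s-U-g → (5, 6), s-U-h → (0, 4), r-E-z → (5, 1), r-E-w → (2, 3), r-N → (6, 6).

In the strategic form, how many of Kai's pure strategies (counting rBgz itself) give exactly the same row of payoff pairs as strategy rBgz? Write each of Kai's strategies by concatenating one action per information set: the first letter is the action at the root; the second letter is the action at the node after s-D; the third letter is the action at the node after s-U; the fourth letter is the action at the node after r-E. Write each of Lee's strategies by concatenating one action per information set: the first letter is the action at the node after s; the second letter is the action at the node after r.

Row for rBgz (columns DE, DN, UE, UN): (5,1) (6,6) (5,1) (6,6).
Under rBgz, Kai's choice at the node after s-D and at the node after s-U can never be reached regardless of what Lee does, so varying those choices leaves every outcome unchanged.
Holding the reachable choices fixed and varying the unreachable ones freely already gives 3 × 3 = 9 equivalent strategies.
No other strategy reproduces this row, so those 9 are the full class: rBkz, rBgz, rBhz, rCkz, rCgz, rChz, rAkz, rAgz, rAhz.

9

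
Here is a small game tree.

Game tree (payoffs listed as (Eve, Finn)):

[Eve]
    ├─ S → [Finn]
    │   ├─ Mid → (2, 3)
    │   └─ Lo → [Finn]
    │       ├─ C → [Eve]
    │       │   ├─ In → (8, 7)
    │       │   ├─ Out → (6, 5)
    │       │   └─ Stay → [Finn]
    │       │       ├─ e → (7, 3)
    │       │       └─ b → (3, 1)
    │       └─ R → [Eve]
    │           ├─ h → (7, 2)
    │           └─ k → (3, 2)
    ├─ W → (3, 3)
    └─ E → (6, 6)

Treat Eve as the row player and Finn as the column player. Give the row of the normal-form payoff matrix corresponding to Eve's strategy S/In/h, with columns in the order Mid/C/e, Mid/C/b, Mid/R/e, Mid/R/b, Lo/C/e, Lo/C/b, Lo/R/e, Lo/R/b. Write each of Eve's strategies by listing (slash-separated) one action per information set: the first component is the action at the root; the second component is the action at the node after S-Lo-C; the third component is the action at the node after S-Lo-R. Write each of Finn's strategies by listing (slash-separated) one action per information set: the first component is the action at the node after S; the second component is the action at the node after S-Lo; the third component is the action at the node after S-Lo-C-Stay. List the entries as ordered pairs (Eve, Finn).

vs Mid/C/e: Eve plays S → Finn plays Mid at [S] → (2, 3)
vs Mid/C/b: Eve plays S → Finn plays Mid at [S] → (2, 3)
vs Mid/R/e: Eve plays S → Finn plays Mid at [S] → (2, 3)
vs Mid/R/b: Eve plays S → Finn plays Mid at [S] → (2, 3)
vs Lo/C/e: Eve plays S → Finn plays Lo at [S] → Finn plays C at [S-Lo] → Eve plays In at [S-Lo-C] → (8, 7)
vs Lo/C/b: Eve plays S → Finn plays Lo at [S] → Finn plays C at [S-Lo] → Eve plays In at [S-Lo-C] → (8, 7)
vs Lo/R/e: Eve plays S → Finn plays Lo at [S] → Finn plays R at [S-Lo] → Eve plays h at [S-Lo-R] → (7, 2)
vs Lo/R/b: Eve plays S → Finn plays Lo at [S] → Finn plays R at [S-Lo] → Eve plays h at [S-Lo-R] → (7, 2)

(2,3) (2,3) (2,3) (2,3) (8,7) (8,7) (7,2) (7,2)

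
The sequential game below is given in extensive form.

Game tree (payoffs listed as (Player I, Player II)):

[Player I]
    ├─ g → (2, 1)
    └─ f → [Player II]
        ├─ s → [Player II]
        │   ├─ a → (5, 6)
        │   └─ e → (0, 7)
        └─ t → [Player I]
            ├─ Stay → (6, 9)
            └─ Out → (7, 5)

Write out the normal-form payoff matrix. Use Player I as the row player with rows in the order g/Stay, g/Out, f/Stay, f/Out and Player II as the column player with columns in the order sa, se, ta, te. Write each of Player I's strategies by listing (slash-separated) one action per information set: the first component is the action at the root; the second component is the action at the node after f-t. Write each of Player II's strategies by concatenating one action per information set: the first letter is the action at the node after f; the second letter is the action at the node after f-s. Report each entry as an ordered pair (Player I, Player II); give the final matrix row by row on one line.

g/Stay: (2,1) (2,1) (2,1) (2,1) | g/Out: (2,1) (2,1) (2,1) (2,1) | f/Stay: (5,6) (0,7) (6,9) (6,9) | f/Out: (5,6) (0,7) (7,5) (7,5)

             sa       se       ta       te
g/Stay    (2,1)    (2,1)    (2,1)    (2,1)
 g/Out    (2,1)    (2,1)    (2,1)    (2,1)
f/Stay    (5,6)    (0,7)    (6,9)    (6,9)
 f/Out    (5,6)    (0,7)    (7,5)    (7,5)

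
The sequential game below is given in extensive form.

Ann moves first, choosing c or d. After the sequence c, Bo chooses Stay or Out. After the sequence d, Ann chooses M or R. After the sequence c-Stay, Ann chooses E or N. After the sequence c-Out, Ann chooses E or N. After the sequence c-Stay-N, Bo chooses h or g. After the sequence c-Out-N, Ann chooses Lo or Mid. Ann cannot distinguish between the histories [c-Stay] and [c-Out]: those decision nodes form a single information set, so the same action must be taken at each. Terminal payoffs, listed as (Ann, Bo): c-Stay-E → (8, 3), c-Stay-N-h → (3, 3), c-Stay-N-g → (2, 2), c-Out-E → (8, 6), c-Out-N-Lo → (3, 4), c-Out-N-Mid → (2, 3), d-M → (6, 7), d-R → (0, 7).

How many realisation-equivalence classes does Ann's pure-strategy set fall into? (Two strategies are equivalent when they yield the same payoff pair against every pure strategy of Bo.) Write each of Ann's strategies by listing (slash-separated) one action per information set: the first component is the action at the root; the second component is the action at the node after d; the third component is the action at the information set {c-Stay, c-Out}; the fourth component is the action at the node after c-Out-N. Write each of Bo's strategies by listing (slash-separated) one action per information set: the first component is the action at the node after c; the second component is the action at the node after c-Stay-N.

Ann has 16 pure strategies: c/M/E/Lo, c/M/E/Mid, c/M/N/Lo, c/M/N/Mid, c/R/E/Lo, c/R/E/Mid, c/R/N/Lo, c/R/N/Mid, d/M/E/Lo, d/M/E/Mid, d/M/N/Lo, d/M/N/Mid, d/R/E/Lo, d/R/E/Mid, d/R/N/Lo, d/R/N/Mid. Columns: Stay/h, Stay/g, Out/h, Out/g.
{c/M/E/Lo, c/M/E/Mid, c/R/E/Lo, c/R/E/Mid} → row (8,3) (8,3) (8,6) (8,6)
{c/M/N/Lo, c/R/N/Lo} → row (3,3) (2,2) (3,4) (3,4)
{c/M/N/Mid, c/R/N/Mid} → row (3,3) (2,2) (2,3) (2,3)
{d/M/E/Lo, d/M/E/Mid, d/M/N/Lo, d/M/N/Mid} → row (6,7) (6,7) (6,7) (6,7)
{d/R/E/Lo, d/R/E/Mid, d/R/N/Lo, d/R/N/Mid} → row (0,7) (0,7) (0,7) (0,7)
That's 5 distinct rows out of 16 strategies.

5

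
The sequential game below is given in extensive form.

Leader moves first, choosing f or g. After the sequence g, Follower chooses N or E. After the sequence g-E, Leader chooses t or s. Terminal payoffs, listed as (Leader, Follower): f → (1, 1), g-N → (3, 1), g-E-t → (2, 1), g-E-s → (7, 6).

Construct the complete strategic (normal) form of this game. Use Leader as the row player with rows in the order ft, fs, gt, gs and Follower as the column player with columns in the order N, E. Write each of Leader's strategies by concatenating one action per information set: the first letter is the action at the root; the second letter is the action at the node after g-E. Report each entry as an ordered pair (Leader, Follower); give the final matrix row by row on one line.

ft: (1,1) (1,1) | fs: (1,1) (1,1) | gt: (3,1) (2,1) | gs: (3,1) (7,6)

            N        E
  ft    (1,1)    (1,1)
  fs    (1,1)    (1,1)
  gt    (3,1)    (2,1)
  gs    (3,1)    (7,6)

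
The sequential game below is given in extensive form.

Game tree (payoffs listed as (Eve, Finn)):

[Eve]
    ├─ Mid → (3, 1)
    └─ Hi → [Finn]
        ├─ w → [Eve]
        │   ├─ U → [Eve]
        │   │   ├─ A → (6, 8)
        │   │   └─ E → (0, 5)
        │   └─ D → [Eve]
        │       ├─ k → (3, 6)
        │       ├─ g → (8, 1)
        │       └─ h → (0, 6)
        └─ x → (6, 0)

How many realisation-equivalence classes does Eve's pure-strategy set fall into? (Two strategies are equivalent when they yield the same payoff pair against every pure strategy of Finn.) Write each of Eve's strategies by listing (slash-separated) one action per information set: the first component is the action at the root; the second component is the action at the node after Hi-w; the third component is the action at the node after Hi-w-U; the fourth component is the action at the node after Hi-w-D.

6

Eve has 24 pure strategies: Mid/U/A/k, Mid/U/A/g, Mid/U/A/h, Mid/U/E/k, Mid/U/E/g, Mid/U/E/h, Mid/D/A/k, Mid/D/A/g, Mid/D/A/h, Mid/D/E/k, Mid/D/E/g, Mid/D/E/h, Hi/U/A/k, Hi/U/A/g, Hi/U/A/h, Hi/U/E/k, Hi/U/E/g, Hi/U/E/h, Hi/D/A/k, Hi/D/A/g, Hi/D/A/h, Hi/D/E/k, Hi/D/E/g, Hi/D/E/h. Columns: w, x.
{Mid/U/A/k, Mid/U/A/g, Mid/U/A/h, Mid/U/E/k, Mid/U/E/g, Mid/U/E/h, Mid/D/A/k, Mid/D/A/g, Mid/D/A/h, Mid/D/E/k, Mid/D/E/g, Mid/D/E/h} → row (3,1) (3,1)
{Hi/U/A/k, Hi/U/A/g, Hi/U/A/h} → row (6,8) (6,0)
{Hi/U/E/k, Hi/U/E/g, Hi/U/E/h} → row (0,5) (6,0)
{Hi/D/A/k, Hi/D/E/k} → row (3,6) (6,0)
{Hi/D/A/g, Hi/D/E/g} → row (8,1) (6,0)
{Hi/D/A/h, Hi/D/E/h} → row (0,6) (6,0)
That's 6 distinct rows out of 24 strategies.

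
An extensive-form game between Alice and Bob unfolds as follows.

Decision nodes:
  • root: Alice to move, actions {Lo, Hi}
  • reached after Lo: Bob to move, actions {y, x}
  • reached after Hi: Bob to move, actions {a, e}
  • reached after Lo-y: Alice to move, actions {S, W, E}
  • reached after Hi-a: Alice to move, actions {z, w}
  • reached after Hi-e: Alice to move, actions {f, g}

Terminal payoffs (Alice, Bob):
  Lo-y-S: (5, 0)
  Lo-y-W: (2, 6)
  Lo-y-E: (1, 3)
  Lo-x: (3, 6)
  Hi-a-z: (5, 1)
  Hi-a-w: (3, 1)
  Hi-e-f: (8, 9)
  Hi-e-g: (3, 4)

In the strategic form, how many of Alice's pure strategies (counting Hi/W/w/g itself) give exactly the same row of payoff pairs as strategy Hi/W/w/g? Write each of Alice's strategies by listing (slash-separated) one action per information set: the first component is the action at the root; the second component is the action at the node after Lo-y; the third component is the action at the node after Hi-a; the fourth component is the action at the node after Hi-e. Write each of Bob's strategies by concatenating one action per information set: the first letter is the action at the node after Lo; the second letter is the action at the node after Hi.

Row for Hi/W/w/g (columns ya, ye, xa, xe): (3,1) (3,4) (3,1) (3,4).
Under Hi/W/w/g, Alice's choice at the node after Lo-y can never be reached regardless of what Bob does, so varying those choices leaves every outcome unchanged.
Holding the reachable choices fixed and varying the unreachable one freely already gives 3 equivalent strategies.
No other strategy reproduces this row, so those 3 are the full class: Hi/S/w/g, Hi/W/w/g, Hi/E/w/g.

3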